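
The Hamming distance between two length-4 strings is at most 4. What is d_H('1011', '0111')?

Differing positions: 1, 2. Hamming distance = 2. The maximum possible Hamming distance for length-4 strings is 4, so d_H/4 = 2/4 = 0.5.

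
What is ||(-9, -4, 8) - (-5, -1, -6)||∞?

max(|x_i - y_i|) = max(|-9 - (-5)|, |-4 - (-1)|, |8 - (-6)|) = max(4, 3, 14) = 14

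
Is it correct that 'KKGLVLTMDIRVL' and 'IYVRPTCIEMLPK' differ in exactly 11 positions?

Differing positions: 1, 2, 3, 4, 5, 6, 7, 8, 9, 10, 11, 12, 13. Hamming distance = 13, so the claim that d_H = 11 is false.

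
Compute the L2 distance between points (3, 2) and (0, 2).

(Σ|x_i - y_i|^2)^(1/2) = (|3 - 0|^2 + |2 - 2|^2)^(1/2)
= (3^2 + 0^2)^(1/2) = (9 + 0)^(1/2) = (9)^(1/2) = 3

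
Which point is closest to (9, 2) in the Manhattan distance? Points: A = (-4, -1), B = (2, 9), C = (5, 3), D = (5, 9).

Distances: d(A) = 16, d(B) = 14, d(C) = 5, d(D) = 11. Nearest: C = (5, 3) with distance 5.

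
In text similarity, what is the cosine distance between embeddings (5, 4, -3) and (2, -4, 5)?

With u = (5, 4, -3), v = (2, -4, 5):
u·v = 5·2 + 4·(-4) + (-3)·5 = 10 + (-16) + (-15) = -21.
|u| = √(5² + 4² + (-3)²) = √50, |v| = √(2² + (-4)² + 5²) = √45, so |u||v| = √(50·45) = √2250.
cos θ = (u·v)/(|u||v|) = -21/√2250 ≈ -0.4427
Cosine distance = 1 - cos θ ≈ 1 - (-0.4427) = 1.4427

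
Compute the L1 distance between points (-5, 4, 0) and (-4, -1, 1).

Σ|x_i - y_i| = |-5 - (-4)| + |4 - (-1)| + |0 - 1| = 1 + 5 + 1 = 7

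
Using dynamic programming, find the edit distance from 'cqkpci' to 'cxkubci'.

Let D[i][j] be the edit distance between the first i characters of 'cqkpci' and the first j characters of 'cxkubci', with D[i][0] = i, D[0][j] = j, and D[i][j] = D[i-1][j-1] if the characters match, else 1 + min(D[i-1][j], D[i][j-1], D[i-1][j-1]). Filling the table (rows: prefixes of 'cqkpci', columns: prefixes of 'cxkubci'):
     ε  c  x  k  u  b  c  i
  ε  0  1  2  3  4  5  6  7
  c  1  0  1  2  3  4  5  6
  q  2  1  1  2  3  4  5  6
  k  3  2  2  1  2  3  4  5
  p  4  3  3  2  2  3  4  5
  c  5  4  4  3  3  3  3  4
  i  6  5  5  4  4  4  4  3
The bottom-right entry gives D[6][7] = 3, so no sequence of fewer than 3 edits works. Backtracking through the table gives one optimal edit sequence (3 edits):
  cqkpci → cxkpci (sub q→x @2)
  cxkpci → cxkupci (ins u @4)
  cxkupci → cxkubci (sub p→b @5)
Edit distance = 3.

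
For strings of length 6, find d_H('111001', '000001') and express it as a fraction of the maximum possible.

Differing positions: 1, 2, 3. Hamming distance = 3. The maximum possible Hamming distance for length-6 strings is 6, so d_H/6 = 3/6 = 0.5.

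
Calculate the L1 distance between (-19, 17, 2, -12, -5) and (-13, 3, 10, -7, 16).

Σ|x_i - y_i| = |-19 - (-13)| + |17 - 3| + |2 - 10| + |-12 - (-7)| + |-5 - 16| = 6 + 14 + 8 + 5 + 21 = 54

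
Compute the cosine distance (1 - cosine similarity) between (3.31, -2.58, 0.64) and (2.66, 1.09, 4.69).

With u = (3.31, -2.58, 0.64), v = (2.66, 1.09, 4.69):
u·v = 3.31·2.66 + (-2.58)·1.09 + 0.64·4.69 = 8.8046 + (-2.8122) + 3.0016 = 8.994.
|u| = √(3.31² + (-2.58)² + 0.64²) = √(10.9561 + 6.6564 + 0.4096) = √18.0221, |v| = √(2.66² + 1.09² + 4.69²) = √(7.0756 + 1.1881 + 21.9961) = √30.2598.
cos θ = (u·v)/(|u||v|) = 8.994/(√18.0221·√30.2598) ≈ 0.3851
Cosine distance = 1 - cos θ ≈ 1 - 0.3851 = 0.6149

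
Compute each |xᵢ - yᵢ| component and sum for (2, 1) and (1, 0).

Σ|x_i - y_i| = |2 - 1| + |1 - 0| = 1 + 1 = 2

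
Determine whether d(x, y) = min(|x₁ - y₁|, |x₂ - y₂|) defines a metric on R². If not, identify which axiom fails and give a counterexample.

No. d fails identity of indiscernibles: take x = (-4, 0) and y = (-4, 7). Then d(x,y) = min(|-4 - (-4)|, |0 - 7|) = min(0, 7) = 0, yet x ≠ y.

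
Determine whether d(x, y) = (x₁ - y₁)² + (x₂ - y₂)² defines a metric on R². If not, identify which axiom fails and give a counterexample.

No. The squared Euclidean distance fails the triangle inequality. Counterexample: x = (0, 0), y = (2, 3), z = (4, 6). d(x,z) = 4² + 6² = 52, but d(x,y) + d(y,z) = (2² + 3²) + (2² + 3²) = 13 + 13 = 26. Since 52 > 26, the triangle inequality is violated. (Note: √d, the ordinary Euclidean distance, IS a metric.)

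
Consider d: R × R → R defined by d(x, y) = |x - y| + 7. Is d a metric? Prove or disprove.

No. d fails identity of indiscernibles (specifically d(x,x) = 0): d(8, 8) = |8 - 8| + 7 = 0 + 7 = 7 ≠ 0.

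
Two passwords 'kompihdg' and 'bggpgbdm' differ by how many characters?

Differing positions: 1, 2, 3, 5, 6, 8. Hamming distance = 6.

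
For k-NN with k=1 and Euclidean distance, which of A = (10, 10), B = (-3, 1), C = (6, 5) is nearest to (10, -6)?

Distances: d(A) = 16, d(B) ≈ 14.7648, d(C) ≈ 11.7047. Nearest: C = (6, 5) with distance 11.7047.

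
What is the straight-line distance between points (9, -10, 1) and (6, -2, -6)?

√(Σ(x_i - y_i)²) = √((9 - 6)² + (-10 - (-2))² + (1 - (-6))²)
= √(3² + (-8)² + 7²) = √(9 + 64 + 49) = √122 ≈ 11.0454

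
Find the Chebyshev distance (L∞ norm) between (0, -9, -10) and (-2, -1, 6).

max(|x_i - y_i|) = max(|0 - (-2)|, |-9 - (-1)|, |-10 - 6|) = max(2, 8, 16) = 16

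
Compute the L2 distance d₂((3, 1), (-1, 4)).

√(Σ(x_i - y_i)²) = √((3 - (-1))² + (1 - 4)²)
= √(4² + (-3)²) = √(16 + 9) = √25 = 5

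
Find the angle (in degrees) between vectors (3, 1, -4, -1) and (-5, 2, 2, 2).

With u = (3, 1, -4, -1), v = (-5, 2, 2, 2):
u·v = 3·(-5) + 1·2 + (-4)·2 + (-1)·2 = (-15) + 2 + (-8) + (-2) = -23.
|u| = √(3² + 1² + (-4)² + (-1)²) = √27, |v| = √((-5)² + 2² + 2² + 2²) = √37, so |u||v| = √(27·37) = √999.
cos θ = (u·v)/(|u||v|) = -23/√999 ≈ -0.727688
θ = arccos(-0.727688) ≈ 136.69°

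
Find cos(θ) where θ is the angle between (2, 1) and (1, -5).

With u = (2, 1), v = (1, -5):
u·v = 2·1 + 1·(-5) = 2 + (-5) = -3.
|u| = √(2² + 1²) = √5, |v| = √(1² + (-5)²) = √26, so |u||v| = √(5·26) = √130.
cos θ = (u·v)/(|u||v|) = -3/√130 ≈ -0.2631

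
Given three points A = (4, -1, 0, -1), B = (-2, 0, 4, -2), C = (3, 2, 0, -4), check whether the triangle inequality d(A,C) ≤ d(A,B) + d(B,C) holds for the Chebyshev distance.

d(A,B) = max(6, 1, 4, 1) = 6, d(B,C) = max(5, 2, 4, 2) = 5, d(A,C) = max(1, 3, 0, 3) = 3.
d(A,C) = 3 ≤ 6 + 5 = 11. Triangle inequality is satisfied.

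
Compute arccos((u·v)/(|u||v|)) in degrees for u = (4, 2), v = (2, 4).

With u = (4, 2), v = (2, 4):
u·v = 4·2 + 2·4 = 8 + 8 = 16.
|u| = √(4² + 2²) = √20, |v| = √(2² + 4²) = √20, so |u||v| = √(20·20) = √400 = 20.
cos θ = (u·v)/(|u||v|) = 16/20 = 0.8
θ = arccos(0.8) ≈ 36.87°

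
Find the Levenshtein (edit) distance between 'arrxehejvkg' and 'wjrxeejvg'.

Let D[i][j] be the edit distance between the first i characters of 'arrxehejvkg' and the first j characters of 'wjrxeejvg', with D[i][0] = i, D[0][j] = j, and D[i][j] = D[i-1][j-1] if the characters match, else 1 + min(D[i-1][j], D[i][j-1], D[i-1][j-1]). Filling the table (rows: prefixes of 'arrxehejvkg', columns: prefixes of 'wjrxeejvg'):
     ε  w  j  r  x  e  e  j  v  g
  ε  0  1  2  3  4  5  6  7  8  9
  a  1  1  2  3  4  5  6  7  8  9
  r  2  2  2  2  3  4  5  6  7  8
  r  3  3  3  2  3  4  5  6  7  8
  x  4  4  4  3  2  3  4  5  6  7
  e  5  5  5  4  3  2  3  4  5  6
  h  6  6  6  5  4  3  3  4  5  6
  e  7  7  7  6  5  4  3  4  5  6
  j  8  8  7  7  6  5  4  3  4  5
  v  9  9  8  8  7  6  5  4  3  4
  k 10 10  9  9  8  7  6  5  4  4
  g 11 11 10 10  9  8  7  6  5  4
The bottom-right entry gives D[11][9] = 4, so no sequence of fewer than 4 edits works. Backtracking through the table gives one optimal edit sequence (4 edits):
  arrxehejvkg → wrrxehejvkg (sub a→w @1)
  wrrxehejvkg → wjrxehejvkg (sub r→j @2)
  wjrxehejvkg → wjrxeejvkg (del h @6)
  wjrxeejvkg → wjrxeejvg (del k @9)
Edit distance = 4.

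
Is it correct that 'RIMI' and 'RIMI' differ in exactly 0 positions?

Differing positions: none. Hamming distance = 0, so the claim is true.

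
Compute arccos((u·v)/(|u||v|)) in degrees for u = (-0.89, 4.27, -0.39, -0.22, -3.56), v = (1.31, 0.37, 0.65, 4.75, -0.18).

With u = (-0.89, 4.27, -0.39, -0.22, -3.56), v = (1.31, 0.37, 0.65, 4.75, -0.18):
u·v = (-0.89)·1.31 + 4.27·0.37 + (-0.39)·0.65 + (-0.22)·4.75 + (-3.56)·(-0.18) = (-1.1659) + 1.5799 + (-0.2535) + (-1.045) + 0.6408 = -0.2437.
|u| = √((-0.89)² + 4.27² + (-0.39)² + (-0.22)² + (-3.56)²) = √(0.7921 + 18.2329 + 0.1521 + 0.0484 + 12.6736) = √31.8991, |v| = √(1.31² + 0.37² + 0.65² + 4.75² + (-0.18)²) = √(1.7161 + 0.1369 + 0.4225 + 22.5625 + 0.0324) = √24.8704.
cos θ = (u·v)/(|u||v|) = -0.2437/(√31.8991·√24.8704) ≈ -0.008652
θ = arccos(-0.008652) ≈ 90.5°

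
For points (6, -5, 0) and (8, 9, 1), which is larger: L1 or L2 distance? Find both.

L1 = |6 - 8| + |-5 - 9| + |0 - 1| = 2 + 14 + 1 = 17
L2 = √(2² + 14² + 1²) = √201 ≈ 14.1774
L1 ≥ L2 always (equality iff movement is along one axis); L1 > L2 here.
Ratio L1/L2 = 17/√201 ≈ 1.1991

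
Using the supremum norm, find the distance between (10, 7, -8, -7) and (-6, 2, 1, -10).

max(|x_i - y_i|) = max(|10 - (-6)|, |7 - 2|, |-8 - 1|, |-7 - (-10)|) = max(16, 5, 9, 3) = 16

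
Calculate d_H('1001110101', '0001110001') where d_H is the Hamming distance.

Differing positions: 1, 8. Hamming distance = 2.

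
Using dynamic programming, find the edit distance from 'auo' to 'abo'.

Let D[i][j] be the edit distance between the first i characters of 'auo' and the first j characters of 'abo', with D[i][0] = i, D[0][j] = j, and D[i][j] = D[i-1][j-1] if the characters match, else 1 + min(D[i-1][j], D[i][j-1], D[i-1][j-1]). Filling the table (rows: prefixes of 'auo', columns: prefixes of 'abo'):
     ε  a  b  o
  ε  0  1  2  3
  a  1  0  1  2
  u  2  1  1  2
  o  3  2  2  1
The bottom-right entry gives D[3][3] = 1, so no sequence of fewer than 1 edit works. Backtracking through the table gives one optimal edit sequence (1 edit):
  auo → abo (sub u→b @2)
Edit distance = 1.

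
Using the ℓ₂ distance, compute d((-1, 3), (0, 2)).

(Σ|x_i - y_i|^2)^(1/2) = (|-1 - 0|^2 + |3 - 2|^2)^(1/2)
= (1^2 + 1^2)^(1/2) = (1 + 1)^(1/2) = (2)^(1/2) ≈ 1.4142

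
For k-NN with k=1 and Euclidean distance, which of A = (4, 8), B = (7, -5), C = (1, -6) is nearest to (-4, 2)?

Distances: d(A) = 10, d(B) ≈ 13.0384, d(C) ≈ 9.434. Nearest: C = (1, -6) with distance 9.434.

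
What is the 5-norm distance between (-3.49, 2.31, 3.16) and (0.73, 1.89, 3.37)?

(Σ|x_i - y_i|^5)^(1/5) = (|-3.49 - 0.73|^5 + |2.31 - 1.89|^5 + |3.16 - 3.37|^5)^(1/5)
= (4.22^5 + 0.42^5 + 0.21^5)^(1/5) ≈ (1338.327 + 0.0131 + 0.0004)^(1/5) = (1338.3405)^(1/5) ≈ 4.22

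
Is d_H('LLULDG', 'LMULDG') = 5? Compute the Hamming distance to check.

Differing positions: 2. Hamming distance = 1, so the claim that d_H = 5 is false.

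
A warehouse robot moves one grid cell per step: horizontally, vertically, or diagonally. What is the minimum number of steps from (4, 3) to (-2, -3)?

max(|x_i - y_i|) = max(|4 - (-2)|, |3 - (-3)|) = max(6, 6) = 6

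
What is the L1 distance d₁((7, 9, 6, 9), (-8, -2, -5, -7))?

Σ|x_i - y_i| = |7 - (-8)| + |9 - (-2)| + |6 - (-5)| + |9 - (-7)| = 15 + 11 + 11 + 16 = 53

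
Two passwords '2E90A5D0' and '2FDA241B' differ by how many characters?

Differing positions: 2, 3, 4, 5, 6, 7, 8. Hamming distance = 7.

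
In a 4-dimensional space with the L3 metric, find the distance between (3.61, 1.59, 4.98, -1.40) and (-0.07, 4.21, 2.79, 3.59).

(Σ|x_i - y_i|^3)^(1/3) = (|3.61 - (-0.07)|^3 + |1.59 - 4.21|^3 + |4.98 - 2.79|^3 + |-1.4 - 3.59|^3)^(1/3)
= (3.68^3 + 2.62^3 + 2.19^3 + 4.99^3)^(1/3) ≈ (49.836 + 17.9847 + 10.5035 + 124.2515)^(1/3) = (202.5757)^(1/3) ≈ 5.873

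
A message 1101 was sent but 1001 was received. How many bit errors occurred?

Differing positions: 2. Hamming distance = 1.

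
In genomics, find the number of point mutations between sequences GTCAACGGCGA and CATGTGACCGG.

Differing positions: 1, 2, 3, 4, 5, 6, 7, 8, 11. Hamming distance = 9.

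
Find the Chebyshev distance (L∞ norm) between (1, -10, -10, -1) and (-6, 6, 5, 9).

max(|x_i - y_i|) = max(|1 - (-6)|, |-10 - 6|, |-10 - 5|, |-1 - 9|) = max(7, 16, 15, 10) = 16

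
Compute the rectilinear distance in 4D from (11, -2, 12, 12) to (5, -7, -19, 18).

Σ|x_i - y_i| = |11 - 5| + |-2 - (-7)| + |12 - (-19)| + |12 - 18| = 6 + 5 + 31 + 6 = 48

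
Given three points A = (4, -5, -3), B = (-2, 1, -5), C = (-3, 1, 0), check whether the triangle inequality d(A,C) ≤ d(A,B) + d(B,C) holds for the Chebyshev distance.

d(A,B) = max(6, 6, 2) = 6, d(B,C) = max(1, 0, 5) = 5, d(A,C) = max(7, 6, 3) = 7.
d(A,C) = 7 ≤ 6 + 5 = 11. Triangle inequality is satisfied.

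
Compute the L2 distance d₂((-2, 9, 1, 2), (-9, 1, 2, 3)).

√(Σ(x_i - y_i)²) = √((-2 - (-9))² + (9 - 1)² + (1 - 2)² + (2 - 3)²)
= √(7² + 8² + (-1)² + (-1)²) = √(49 + 64 + 1 + 1) = √115 ≈ 10.7238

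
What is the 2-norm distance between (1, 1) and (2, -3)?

(Σ|x_i - y_i|^2)^(1/2) = (|1 - 2|^2 + |1 - (-3)|^2)^(1/2)
= (1^2 + 4^2)^(1/2) = (1 + 16)^(1/2) = (17)^(1/2) ≈ 4.1231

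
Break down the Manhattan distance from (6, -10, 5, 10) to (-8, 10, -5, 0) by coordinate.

Σ|x_i - y_i| = |6 - (-8)| + |-10 - 10| + |5 - (-5)| + |10 - 0| = 14 + 20 + 10 + 10 = 54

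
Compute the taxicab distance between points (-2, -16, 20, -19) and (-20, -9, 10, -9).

Σ|x_i - y_i| = |-2 - (-20)| + |-16 - (-9)| + |20 - 10| + |-19 - (-9)| = 18 + 7 + 10 + 10 = 45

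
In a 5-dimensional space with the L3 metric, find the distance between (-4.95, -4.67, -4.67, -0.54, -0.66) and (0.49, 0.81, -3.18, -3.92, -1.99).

(Σ|x_i - y_i|^3)^(1/3) = (|-4.95 - 0.49|^3 + |-4.67 - 0.81|^3 + |-4.67 - (-3.18)|^3 + |-0.54 - (-3.92)|^3 + |-0.66 - (-1.99)|^3)^(1/3)
= (5.44^3 + 5.48^3 + 1.49^3 + 3.38^3 + 1.33^3)^(1/3) ≈ (160.9892 + 164.5666 + 3.3079 + 38.6145 + 2.3526)^(1/3) = (369.8308)^(1/3) ≈ 7.178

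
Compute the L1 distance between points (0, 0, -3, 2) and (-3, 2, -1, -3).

Σ|x_i - y_i| = |0 - (-3)| + |0 - 2| + |-3 - (-1)| + |2 - (-3)| = 3 + 2 + 2 + 5 = 12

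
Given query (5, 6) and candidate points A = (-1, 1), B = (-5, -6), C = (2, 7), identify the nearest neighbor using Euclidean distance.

Distances: d(A) ≈ 7.8102, d(B) ≈ 15.6205, d(C) ≈ 3.1623. Nearest: C = (2, 7) with distance 3.1623.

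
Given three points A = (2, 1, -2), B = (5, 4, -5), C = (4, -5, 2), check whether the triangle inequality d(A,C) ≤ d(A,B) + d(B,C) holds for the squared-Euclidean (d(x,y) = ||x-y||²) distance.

d(A,B) = 3² + 3² + 3² = 27, d(B,C) = 1² + 9² + 7² = 131, d(A,C) = 2² + 6² + 4² = 56.
d(A,C) = 56 ≤ 27 + 131 = 158. Triangle inequality is satisfied.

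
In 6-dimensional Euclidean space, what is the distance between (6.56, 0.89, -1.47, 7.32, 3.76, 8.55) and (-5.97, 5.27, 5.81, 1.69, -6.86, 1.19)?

√(Σ(x_i - y_i)²) = √((6.56 - (-5.97))² + (0.89 - 5.27)² + (-1.47 - 5.81)² + (7.32 - 1.69)² + (3.76 - (-6.86))² + (8.55 - 1.19)²)
= √(12.53² + (-4.38)² + (-7.28)² + 5.63² + 10.62² + 7.36²) = √(157.0009 + 19.1844 + 52.9984 + 31.6969 + 112.7844 + 54.1696) = √427.8346 ≈ 20.6842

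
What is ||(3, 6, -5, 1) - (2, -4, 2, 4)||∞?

max(|x_i - y_i|) = max(|3 - 2|, |6 - (-4)|, |-5 - 2|, |1 - 4|) = max(1, 10, 7, 3) = 10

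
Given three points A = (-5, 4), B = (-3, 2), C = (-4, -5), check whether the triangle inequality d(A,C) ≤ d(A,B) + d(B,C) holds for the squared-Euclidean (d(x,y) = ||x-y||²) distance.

d(A,B) = 2² + 2² = 8, d(B,C) = 1² + 7² = 50, d(A,C) = 1² + 9² = 82.
d(A,C) = 82 > 8 + 50 = 58. Triangle inequality is VIOLATED. (Squared-Euclidean is not a metric — this is a counterexample.)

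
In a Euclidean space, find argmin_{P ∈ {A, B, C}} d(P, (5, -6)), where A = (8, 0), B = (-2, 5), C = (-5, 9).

Distances: d(A) ≈ 6.7082, d(B) ≈ 13.0384, d(C) ≈ 18.0278. Nearest: A = (8, 0) with distance 6.7082.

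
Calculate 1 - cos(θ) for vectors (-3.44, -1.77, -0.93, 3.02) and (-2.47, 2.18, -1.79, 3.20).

With u = (-3.44, -1.77, -0.93, 3.02), v = (-2.47, 2.18, -1.79, 3.20):
u·v = (-3.44)·(-2.47) + (-1.77)·2.18 + (-0.93)·(-1.79) + 3.02·3.2 = 8.4968 + (-3.8586) + 1.6647 + 9.664 = 15.9669.
|u| = √((-3.44)² + (-1.77)² + (-0.93)² + 3.02²) = √(11.8336 + 3.1329 + 0.8649 + 9.1204) = √24.9518, |v| = √((-2.47)² + 2.18² + (-1.79)² + 3.2²) = √(6.1009 + 4.7524 + 3.2041 + 10.24) = √24.2974.
cos θ = (u·v)/(|u||v|) = 15.9669/(√24.9518·√24.2974) ≈ 0.6485
Cosine distance = 1 - cos θ ≈ 1 - 0.6485 = 0.3515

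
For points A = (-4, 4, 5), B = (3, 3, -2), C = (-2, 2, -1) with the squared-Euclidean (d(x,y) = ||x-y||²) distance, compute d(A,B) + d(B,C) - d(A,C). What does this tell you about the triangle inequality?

d(A,B) = 7² + 1² + 7² = 99, d(B,C) = 5² + 1² + 1² = 27, d(A,C) = 2² + 2² + 6² = 44.
d(A,B) + d(B,C) - d(A,C) = 99 + 27 - 44 = 126 - 44 = 82. This is ≥ 0, so the triangle inequality holds for these points.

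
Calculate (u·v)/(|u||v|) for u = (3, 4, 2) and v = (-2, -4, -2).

With u = (3, 4, 2), v = (-2, -4, -2):
u·v = 3·(-2) + 4·(-4) + 2·(-2) = (-6) + (-16) + (-4) = -26.
|u| = √(3² + 4² + 2²) = √29, |v| = √((-2)² + (-4)² + (-2)²) = √24, so |u||v| = √(29·24) = √696.
cos θ = (u·v)/(|u||v|) = -26/√696 ≈ -0.9855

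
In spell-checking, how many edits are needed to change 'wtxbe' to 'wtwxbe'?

Let D[i][j] be the edit distance between the first i characters of 'wtxbe' and the first j characters of 'wtwxbe', with D[i][0] = i, D[0][j] = j, and D[i][j] = D[i-1][j-1] if the characters match, else 1 + min(D[i-1][j], D[i][j-1], D[i-1][j-1]). Filling the table (rows: prefixes of 'wtxbe', columns: prefixes of 'wtwxbe'):
     ε  w  t  w  x  b  e
  ε  0  1  2  3  4  5  6
  w  1  0  1  2  3  4  5
  t  2  1  0  1  2  3  4
  x  3  2  1  1  1  2  3
  b  4  3  2  2  2  1  2
  e  5  4  3  3  3  2  1
The bottom-right entry gives D[5][6] = 1, so no sequence of fewer than 1 edit works. Backtracking through the table gives one optimal edit sequence (1 edit):
  wtxbe → wtwxbe (ins w @3)
Edit distance = 1.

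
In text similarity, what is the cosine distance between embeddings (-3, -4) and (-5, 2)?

With u = (-3, -4), v = (-5, 2):
u·v = (-3)·(-5) + (-4)·2 = 15 + (-8) = 7.
|u| = √((-3)² + (-4)²) = √25, |v| = √((-5)² + 2²) = √29, so |u||v| = √(25·29) = √725.
cos θ = (u·v)/(|u||v|) = 7/√725 ≈ 0.26
Cosine distance = 1 - cos θ ≈ 1 - 0.26 = 0.74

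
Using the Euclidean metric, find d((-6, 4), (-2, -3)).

√(Σ(x_i - y_i)²) = √((-6 - (-2))² + (4 - (-3))²)
= √((-4)² + 7²) = √(16 + 49) = √65 ≈ 8.0623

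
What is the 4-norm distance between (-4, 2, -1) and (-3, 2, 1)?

(Σ|x_i - y_i|^4)^(1/4) = (|-4 - (-3)|^4 + |2 - 2|^4 + |-1 - 1|^4)^(1/4)
= (1^4 + 0^4 + 2^4)^(1/4) = (1 + 0 + 16)^(1/4) = (17)^(1/4) ≈ 2.0305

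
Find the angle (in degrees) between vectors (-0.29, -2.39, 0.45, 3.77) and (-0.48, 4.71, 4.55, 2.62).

With u = (-0.29, -2.39, 0.45, 3.77), v = (-0.48, 4.71, 4.55, 2.62):
u·v = (-0.29)·(-0.48) + (-2.39)·4.71 + 0.45·4.55 + 3.77·2.62 = 0.1392 + (-11.2569) + 2.0475 + 9.8774 = 0.8072.
|u| = √((-0.29)² + (-2.39)² + 0.45² + 3.77²) = √(0.0841 + 5.7121 + 0.2025 + 14.2129) = √20.2116, |v| = √((-0.48)² + 4.71² + 4.55² + 2.62²) = √(0.2304 + 22.1841 + 20.7025 + 6.8644) = √49.9814.
cos θ = (u·v)/(|u||v|) = 0.8072/(√20.2116·√49.9814) ≈ 0.025397
θ = arccos(0.025397) ≈ 88.54°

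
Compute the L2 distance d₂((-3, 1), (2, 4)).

√(Σ(x_i - y_i)²) = √((-3 - 2)² + (1 - 4)²)
= √((-5)² + (-3)²) = √(25 + 9) = √34 ≈ 5.831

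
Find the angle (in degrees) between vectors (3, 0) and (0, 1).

With u = (3, 0), v = (0, 1):
u·v = 3·0 + 0·1 = 0 + 0 = 0.
|u| = √(3² + 0²) = √9, |v| = √(0² + 1²) = √1, so |u||v| = √(9·1) = √9 = 3.
cos θ = (u·v)/(|u||v|) = 0/3 = 0 (the vectors are orthogonal)
θ = arccos(0) = 90°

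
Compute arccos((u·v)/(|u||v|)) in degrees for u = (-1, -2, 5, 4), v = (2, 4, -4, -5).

With u = (-1, -2, 5, 4), v = (2, 4, -4, -5):
u·v = (-1)·2 + (-2)·4 + 5·(-4) + 4·(-5) = (-2) + (-8) + (-20) + (-20) = -50.
|u| = √((-1)² + (-2)² + 5² + 4²) = √46, |v| = √(2² + 4² + (-4)² + (-5)²) = √61, so |u||v| = √(46·61) = √2806.
cos θ = (u·v)/(|u||v|) = -50/√2806 ≈ -0.9439
θ = arccos(-0.9439) ≈ 160.72°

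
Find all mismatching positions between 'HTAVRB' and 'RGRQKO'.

Differing positions: 1, 2, 3, 4, 5, 6. Hamming distance = 6.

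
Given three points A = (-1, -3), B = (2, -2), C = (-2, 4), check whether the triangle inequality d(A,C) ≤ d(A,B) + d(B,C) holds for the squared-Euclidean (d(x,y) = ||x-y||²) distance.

d(A,B) = 3² + 1² = 10, d(B,C) = 4² + 6² = 52, d(A,C) = 1² + 7² = 50.
d(A,C) = 50 ≤ 10 + 52 = 62. Triangle inequality is satisfied.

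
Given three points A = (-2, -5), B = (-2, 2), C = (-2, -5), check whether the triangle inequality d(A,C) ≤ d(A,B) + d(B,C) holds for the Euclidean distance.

d(A,B) = √(0² + 7²) = √49 = 7, d(B,C) = √(0² + 7²) = √49 = 7, d(A,C) = √(0² + 0²) = √0 = 0.
d(A,C) = 0 ≤ 7 + 7 = 14. Triangle inequality is satisfied.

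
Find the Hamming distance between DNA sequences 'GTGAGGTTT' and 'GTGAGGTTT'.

Differing positions: none. Hamming distance = 0.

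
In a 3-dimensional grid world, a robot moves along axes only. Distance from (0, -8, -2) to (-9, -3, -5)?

Σ|x_i - y_i| = |0 - (-9)| + |-8 - (-3)| + |-2 - (-5)| = 9 + 5 + 3 = 17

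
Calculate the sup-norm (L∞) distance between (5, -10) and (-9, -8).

max(|x_i - y_i|) = max(|5 - (-9)|, |-10 - (-8)|) = max(14, 2) = 14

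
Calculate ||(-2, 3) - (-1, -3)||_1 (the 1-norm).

Σ|x_i - y_i| = |-2 - (-1)| + |3 - (-3)| = 1 + 6 = 7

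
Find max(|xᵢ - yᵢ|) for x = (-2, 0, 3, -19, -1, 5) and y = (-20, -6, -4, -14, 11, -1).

max(|x_i - y_i|) = max(|-2 - (-20)|, |0 - (-6)|, |3 - (-4)|, |-19 - (-14)|, |-1 - 11|, |5 - (-1)|) = max(18, 6, 7, 5, 12, 6) = 18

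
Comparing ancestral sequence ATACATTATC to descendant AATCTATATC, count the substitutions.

Differing positions: 2, 3, 5, 6. Hamming distance = 4.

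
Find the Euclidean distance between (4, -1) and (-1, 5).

√(Σ(x_i - y_i)²) = √((4 - (-1))² + (-1 - 5)²)
= √(5² + (-6)²) = √(25 + 36) = √61 ≈ 7.8102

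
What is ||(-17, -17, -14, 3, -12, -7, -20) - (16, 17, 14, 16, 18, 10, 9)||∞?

max(|x_i - y_i|) = max(|-17 - 16|, |-17 - 17|, |-14 - 14|, |3 - 16|, |-12 - 18|, |-7 - 10|, |-20 - 9|) = max(33, 34, 28, 13, 30, 17, 29) = 34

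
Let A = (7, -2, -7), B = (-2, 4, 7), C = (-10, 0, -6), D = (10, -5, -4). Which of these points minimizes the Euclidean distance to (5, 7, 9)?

Distances: d(A) ≈ 18.4662, d(B) ≈ 7.874, d(C) ≈ 22.3383, d(D) ≈ 18.3848. Nearest: B = (-2, 4, 7) with distance 7.874.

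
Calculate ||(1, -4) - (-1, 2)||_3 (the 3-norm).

(Σ|x_i - y_i|^3)^(1/3) = (|1 - (-1)|^3 + |-4 - 2|^3)^(1/3)
= (2^3 + 6^3)^(1/3) = (8 + 216)^(1/3) = (224)^(1/3) ≈ 6.0732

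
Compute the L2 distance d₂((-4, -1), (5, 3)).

√(Σ(x_i - y_i)²) = √((-4 - 5)² + (-1 - 3)²)
= √((-9)² + (-4)²) = √(81 + 16) = √97 ≈ 9.8489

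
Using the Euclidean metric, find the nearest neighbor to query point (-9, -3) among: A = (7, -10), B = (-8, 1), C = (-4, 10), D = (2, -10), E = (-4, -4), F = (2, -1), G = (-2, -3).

Distances: d(A) ≈ 17.4642, d(B) ≈ 4.1231, d(C) ≈ 13.9284, d(D) ≈ 13.0384, d(E) ≈ 5.099, d(F) ≈ 11.1803, d(G) = 7. Nearest: B = (-8, 1) with distance 4.1231.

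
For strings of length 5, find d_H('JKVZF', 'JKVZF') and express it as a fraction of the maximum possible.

Differing positions: none. Hamming distance = 0. The maximum possible Hamming distance for length-5 strings is 5, so d_H/5 = 0/5 = 0.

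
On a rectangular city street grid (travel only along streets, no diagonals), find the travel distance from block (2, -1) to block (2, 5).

Σ|x_i - y_i| = |2 - 2| + |-1 - 5| = 0 + 6 = 6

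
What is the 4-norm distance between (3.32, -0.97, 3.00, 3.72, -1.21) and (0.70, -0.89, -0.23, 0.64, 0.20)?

(Σ|x_i - y_i|^4)^(1/4) = (|3.32 - 0.7|^4 + |-0.97 - (-0.89)|^4 + |3 - (-0.23)|^4 + |3.72 - 0.64|^4 + |-1.21 - 0.2|^4)^(1/4)
= (2.62^4 + 0.08^4 + 3.23^4 + 3.08^4 + 1.41^4)^(1/4) ≈ (47.12 + 0 + 108.8454 + 89.9918 + 3.9525)^(1/4) = (249.9097)^(1/4) ≈ 3.976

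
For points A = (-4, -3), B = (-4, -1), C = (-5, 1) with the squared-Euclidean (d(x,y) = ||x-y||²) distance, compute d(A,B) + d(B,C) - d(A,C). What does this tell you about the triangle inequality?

d(A,B) = 0² + 2² = 4, d(B,C) = 1² + 2² = 5, d(A,C) = 1² + 4² = 17.
d(A,B) + d(B,C) - d(A,C) = 4 + 5 - 17 = 9 - 17 = -8. This is < 0, so the triangle inequality FAILS for these points (squared-Euclidean is not a metric).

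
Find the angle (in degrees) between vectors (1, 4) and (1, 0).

With u = (1, 4), v = (1, 0):
u·v = 1·1 + 4·0 = 1 + 0 = 1.
|u| = √(1² + 4²) = √17, |v| = √(1² + 0²) = √1, so |u||v| = √(17·1) = √17.
cos θ = (u·v)/(|u||v|) = 1/√17 ≈ 0.242536
θ = arccos(0.242536) ≈ 75.96°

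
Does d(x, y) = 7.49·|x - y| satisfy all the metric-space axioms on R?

Yes. Since |x - y| is a metric on R and 7.49 > 0, the positive scalar multiple 7.49·|x - y| is also a metric: scaling by a positive constant preserves non-negativity, identity (d=0 ⟺ |x-y|=0 ⟺ x=y), symmetry, and the triangle inequality.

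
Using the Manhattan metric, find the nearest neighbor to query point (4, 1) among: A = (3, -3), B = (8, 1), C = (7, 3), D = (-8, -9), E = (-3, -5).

Distances: d(A) = 5, d(B) = 4, d(C) = 5, d(D) = 22, d(E) = 13. Nearest: B = (8, 1) with distance 4.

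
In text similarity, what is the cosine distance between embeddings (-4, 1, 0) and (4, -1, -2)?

With u = (-4, 1, 0), v = (4, -1, -2):
u·v = (-4)·4 + 1·(-1) + 0·(-2) = (-16) + (-1) + 0 = -17.
|u| = √((-4)² + 1² + 0²) = √17, |v| = √(4² + (-1)² + (-2)²) = √21, so |u||v| = √(17·21) = √357.
cos θ = (u·v)/(|u||v|) = -17/√357 ≈ -0.8997
Cosine distance = 1 - cos θ ≈ 1 - (-0.8997) = 1.8997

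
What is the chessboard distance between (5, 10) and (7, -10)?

max(|x_i - y_i|) = max(|5 - 7|, |10 - (-10)|) = max(2, 20) = 20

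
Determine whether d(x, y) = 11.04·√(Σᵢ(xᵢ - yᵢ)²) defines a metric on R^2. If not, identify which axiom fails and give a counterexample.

Yes. The L2 (Euclidean) norm induces a metric on R^2, and multiplying a metric by a positive constant 11.04 > 0 preserves all four axioms: non-negativity (11.04·||x-y|| ≥ 0), identity (11.04·||x-y|| = 0 ⟺ ||x-y|| = 0 ⟺ x = y), symmetry (||x-y|| = ||y-x||), and the triangle inequality (11.04·||x-z|| ≤ 11.04·||x-y|| + 11.04·||y-z||). So d is a metric.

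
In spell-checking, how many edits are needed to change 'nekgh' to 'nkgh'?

Let D[i][j] be the edit distance between the first i characters of 'nekgh' and the first j characters of 'nkgh', with D[i][0] = i, D[0][j] = j, and D[i][j] = D[i-1][j-1] if the characters match, else 1 + min(D[i-1][j], D[i][j-1], D[i-1][j-1]). Filling the table (rows: prefixes of 'nekgh', columns: prefixes of 'nkgh'):
     ε  n  k  g  h
  ε  0  1  2  3  4
  n  1  0  1  2  3
  e  2  1  1  2  3
  k  3  2  1  2  3
  g  4  3  2  1  2
  h  5  4  3  2  1
The bottom-right entry gives D[5][4] = 1, so no sequence of fewer than 1 edit works. Backtracking through the table gives one optimal edit sequence (1 edit):
  nekgh → nkgh (del e @2)
Edit distance = 1.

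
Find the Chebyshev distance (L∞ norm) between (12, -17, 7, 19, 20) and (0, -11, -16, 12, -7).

max(|x_i - y_i|) = max(|12 - 0|, |-17 - (-11)|, |7 - (-16)|, |19 - 12|, |20 - (-7)|) = max(12, 6, 23, 7, 27) = 27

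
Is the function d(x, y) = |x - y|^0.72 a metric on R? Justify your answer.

Yes. With 0 < p = 0.72 ≤ 1, d(x,y) = |x-y|^0.72 is a metric on R. Non-negativity and symmetry are immediate; |x-y|^0.72 = 0 ⟺ |x-y| = 0 ⟺ x = y. For the triangle inequality, the function t ↦ t^0.72 is subadditive on [0,∞) when p ≤ 1, so |x-z|^0.72 ≤ (|x-y| + |y-z|)^0.72 ≤ |x-y|^0.72 + |y-z|^0.72.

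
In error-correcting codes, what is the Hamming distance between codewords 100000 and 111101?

Differing positions: 2, 3, 4, 6. Hamming distance = 4.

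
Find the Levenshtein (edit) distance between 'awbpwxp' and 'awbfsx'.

Let D[i][j] be the edit distance between the first i characters of 'awbpwxp' and the first j characters of 'awbfsx', with D[i][0] = i, D[0][j] = j, and D[i][j] = D[i-1][j-1] if the characters match, else 1 + min(D[i-1][j], D[i][j-1], D[i-1][j-1]). Filling the table (rows: prefixes of 'awbpwxp', columns: prefixes of 'awbfsx'):
     ε  a  w  b  f  s  x
  ε  0  1  2  3  4  5  6
  a  1  0  1  2  3  4  5
  w  2  1  0  1  2  3  4
  b  3  2  1  0  1  2  3
  p  4  3  2  1  1  2  3
  w  5  4  3  2  2  2  3
  x  6  5  4  3  3  3  2
  p  7  6  5  4  4  4  3
The bottom-right entry gives D[7][6] = 3, so no sequence of fewer than 3 edits works. Backtracking through the table gives one optimal edit sequence (3 edits):
  awbpwxp → awbfwxp (sub p→f @4)
  awbfwxp → awbfsxp (sub w→s @5)
  awbfsxp → awbfsx (del p @7)
Edit distance = 3.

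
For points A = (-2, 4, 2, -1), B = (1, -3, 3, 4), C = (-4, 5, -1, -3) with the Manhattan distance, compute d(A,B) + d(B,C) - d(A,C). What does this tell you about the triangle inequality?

d(A,B) = 3 + 7 + 1 + 5 = 16, d(B,C) = 5 + 8 + 4 + 7 = 24, d(A,C) = 2 + 1 + 3 + 2 = 8.
d(A,B) + d(B,C) - d(A,C) = 16 + 24 - 8 = 40 - 8 = 32. This is ≥ 0, so the triangle inequality holds for these points.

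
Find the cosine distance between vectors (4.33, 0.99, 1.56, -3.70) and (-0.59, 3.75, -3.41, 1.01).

With u = (4.33, 0.99, 1.56, -3.70), v = (-0.59, 3.75, -3.41, 1.01):
u·v = 4.33·(-0.59) + 0.99·3.75 + 1.56·(-3.41) + (-3.7)·1.01 = (-2.5547) + 3.7125 + (-5.3196) + (-3.737) = -7.8988.
|u| = √(4.33² + 0.99² + 1.56² + (-3.7)²) = √(18.7489 + 0.9801 + 2.4336 + 13.69) = √35.8526, |v| = √((-0.59)² + 3.75² + (-3.41)² + 1.01²) = √(0.3481 + 14.0625 + 11.6281 + 1.0201) = √27.0588.
cos θ = (u·v)/(|u||v|) = -7.8988/(√35.8526·√27.0588) ≈ -0.2536
Cosine distance = 1 - cos θ ≈ 1 - (-0.2536) = 1.2536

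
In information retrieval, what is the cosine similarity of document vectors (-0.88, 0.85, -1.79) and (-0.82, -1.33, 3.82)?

With u = (-0.88, 0.85, -1.79), v = (-0.82, -1.33, 3.82):
u·v = (-0.88)·(-0.82) + 0.85·(-1.33) + (-1.79)·3.82 = 0.7216 + (-1.1305) + (-6.8378) = -7.2467.
|u| = √((-0.88)² + 0.85² + (-1.79)²) = √(0.7744 + 0.7225 + 3.2041) = √4.701, |v| = √((-0.82)² + (-1.33)² + 3.82²) = √(0.6724 + 1.7689 + 14.5924) = √17.0337.
cos θ = (u·v)/(|u||v|) = -7.2467/(√4.701·√17.0337) ≈ -0.8098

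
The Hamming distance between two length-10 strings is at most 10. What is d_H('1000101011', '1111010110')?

Differing positions: 2, 3, 4, 5, 6, 7, 8, 10. Hamming distance = 8. The maximum possible Hamming distance for length-10 strings is 10, so d_H/10 = 8/10 = 0.8.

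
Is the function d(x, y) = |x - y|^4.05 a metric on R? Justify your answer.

No. d(x,y) = |x-y|^4.05 fails the triangle inequality since p = 4.05 > 1. Counterexample: x = -3, y = 9, z = 13. d(x,z) = |-3 - 13|^4.05 = 16^4.05 ≈ 75281.0954, but d(x,y) + d(y,z) = 12^4.05 + 4^4.05 ≈ 23479.2406 + 274.374 = 23753.6146. Since 75281.0954 > 23753.6146, the triangle inequality is violated.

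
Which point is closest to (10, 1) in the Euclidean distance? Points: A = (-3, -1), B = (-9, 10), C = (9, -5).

Distances: d(A) ≈ 13.1529, d(B) ≈ 21.0238, d(C) ≈ 6.0828. Nearest: C = (9, -5) with distance 6.0828.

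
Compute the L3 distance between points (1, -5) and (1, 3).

(Σ|x_i - y_i|^3)^(1/3) = (|1 - 1|^3 + |-5 - 3|^3)^(1/3)
= (0^3 + 8^3)^(1/3) = (0 + 512)^(1/3) = (512)^(1/3) = 8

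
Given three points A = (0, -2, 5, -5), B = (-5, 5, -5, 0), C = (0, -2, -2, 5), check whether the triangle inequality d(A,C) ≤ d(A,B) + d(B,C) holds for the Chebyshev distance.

d(A,B) = max(5, 7, 10, 5) = 10, d(B,C) = max(5, 7, 3, 5) = 7, d(A,C) = max(0, 0, 7, 10) = 10.
d(A,C) = 10 ≤ 10 + 7 = 17. Triangle inequality is satisfied.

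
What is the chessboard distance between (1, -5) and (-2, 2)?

max(|x_i - y_i|) = max(|1 - (-2)|, |-5 - 2|) = max(3, 7) = 7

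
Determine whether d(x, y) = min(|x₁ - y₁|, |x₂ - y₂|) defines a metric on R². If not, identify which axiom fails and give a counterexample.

No. d fails identity of indiscernibles: take x = (-4, 0) and y = (-4, 8). Then d(x,y) = min(|-4 - (-4)|, |0 - 8|) = min(0, 8) = 0, yet x ≠ y.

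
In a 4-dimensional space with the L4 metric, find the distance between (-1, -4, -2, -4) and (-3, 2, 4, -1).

(Σ|x_i - y_i|^4)^(1/4) = (|-1 - (-3)|^4 + |-4 - 2|^4 + |-2 - 4|^4 + |-4 - (-1)|^4)^(1/4)
= (2^4 + 6^4 + 6^4 + 3^4)^(1/4) = (16 + 1296 + 1296 + 81)^(1/4) = (2689)^(1/4) ≈ 7.2011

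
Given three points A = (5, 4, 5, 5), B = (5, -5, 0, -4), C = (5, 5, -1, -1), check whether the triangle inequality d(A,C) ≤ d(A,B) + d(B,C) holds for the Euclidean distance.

d(A,B) = √(0² + 9² + 5² + 9²) = √187 ≈ 13.6748, d(B,C) = √(0² + 10² + 1² + 3²) = √110 ≈ 10.4881, d(A,C) = √(0² + 1² + 6² + 6²) = √73 ≈ 8.544.
d(A,C) ≈ 8.544 ≤ 13.6748 + 10.4881 = 24.1629. Triangle inequality is satisfied.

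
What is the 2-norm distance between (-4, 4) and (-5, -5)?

(Σ|x_i - y_i|^2)^(1/2) = (|-4 - (-5)|^2 + |4 - (-5)|^2)^(1/2)
= (1^2 + 9^2)^(1/2) = (1 + 81)^(1/2) = (82)^(1/2) ≈ 9.0554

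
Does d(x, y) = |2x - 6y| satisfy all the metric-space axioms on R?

No. d fails symmetry: d(2, 5) = |2·2 - 6·5| = |-26| = 26, but d(5, 2) = |2·5 - 6·2| = |-2| = 2. Since 26 ≠ 2, d(x,y) ≠ d(y,x) in general.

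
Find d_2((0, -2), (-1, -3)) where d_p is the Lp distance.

(Σ|x_i - y_i|^2)^(1/2) = (|0 - (-1)|^2 + |-2 - (-3)|^2)^(1/2)
= (1^2 + 1^2)^(1/2) = (1 + 1)^(1/2) = (2)^(1/2) ≈ 1.4142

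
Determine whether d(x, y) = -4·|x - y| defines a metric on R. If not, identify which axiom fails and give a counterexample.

No. With c = -4 < 0, d fails non-negativity: d(4, 10) = -4·|4 - 10| = -4·6 = -24 < 0.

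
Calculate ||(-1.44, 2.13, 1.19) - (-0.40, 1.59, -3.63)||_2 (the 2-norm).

(Σ|x_i - y_i|^2)^(1/2) = (|-1.44 - (-0.4)|^2 + |2.13 - 1.59|^2 + |1.19 - (-3.63)|^2)^(1/2)
= (1.04^2 + 0.54^2 + 4.82^2)^(1/2) = (1.0816 + 0.2916 + 23.2324)^(1/2) = (24.6056)^(1/2) ≈ 4.9604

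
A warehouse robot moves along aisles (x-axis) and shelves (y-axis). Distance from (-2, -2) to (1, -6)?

Σ|x_i - y_i| = |-2 - 1| + |-2 - (-6)| = 3 + 4 = 7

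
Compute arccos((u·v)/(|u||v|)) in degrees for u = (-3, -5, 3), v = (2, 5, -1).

With u = (-3, -5, 3), v = (2, 5, -1):
u·v = (-3)·2 + (-5)·5 + 3·(-1) = (-6) + (-25) + (-3) = -34.
|u| = √((-3)² + (-5)² + 3²) = √43, |v| = √(2² + 5² + (-1)²) = √30, so |u||v| = √(43·30) = √1290.
cos θ = (u·v)/(|u||v|) = -34/√1290 ≈ -0.946638
θ = arccos(-0.946638) ≈ 161.2°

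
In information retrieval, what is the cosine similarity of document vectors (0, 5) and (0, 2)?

With u = (0, 5), v = (0, 2):
u·v = 0·0 + 5·2 = 0 + 10 = 10.
|u| = √(0² + 5²) = √25, |v| = √(0² + 2²) = √4, so |u||v| = √(25·4) = √100 = 10.
cos θ = (u·v)/(|u||v|) = 10/10 = 1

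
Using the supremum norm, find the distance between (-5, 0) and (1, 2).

max(|x_i - y_i|) = max(|-5 - 1|, |0 - 2|) = max(6, 2) = 6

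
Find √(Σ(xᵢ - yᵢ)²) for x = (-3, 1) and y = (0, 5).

√(Σ(x_i - y_i)²) = √((-3 - 0)² + (1 - 5)²)
= √((-3)² + (-4)²) = √(9 + 16) = √25 = 5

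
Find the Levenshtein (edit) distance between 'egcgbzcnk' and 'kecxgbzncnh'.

Let D[i][j] be the edit distance between the first i characters of 'egcgbzcnk' and the first j characters of 'kecxgbzncnh', with D[i][0] = i, D[0][j] = j, and D[i][j] = D[i-1][j-1] if the characters match, else 1 + min(D[i-1][j], D[i][j-1], D[i-1][j-1]). Filling the table (rows: prefixes of 'egcgbzcnk', columns: prefixes of 'kecxgbzncnh'):
     ε  k  e  c  x  g  b  z  n  c  n  h
  ε  0  1  2  3  4  5  6  7  8  9 10 11
  e  1  1  1  2  3  4  5  6  7  8  9 10
  g  2  2  2  2  3  3  4  5  6  7  8  9
  c  3  3  3  2  3  4  4  5  6  6  7  8
  g  4  4  4  3  3  3  4  5  6  7  7  8
  b  5  5  5  4  4  4  3  4  5  6  7  8
  z  6  6  6  5  5  5  4  3  4  5  6  7
  c  7  7  7  6  6  6  5  4  4  4  5  6
  n  8  8  8  7  7  7  6  5  4  5  4  5
  k  9  8  9  8  8  8  7  6  5  5  5  5
The bottom-right entry gives D[9][11] = 5, so no sequence of fewer than 5 edits works. Backtracking through the table gives one optimal edit sequence (5 edits):
  egcgbzcnk → kegcgbzcnk (ins k @1)
  kegcgbzcnk → keccgbzcnk (sub g→c @3)
  keccgbzcnk → kecxgbzcnk (sub c→x @4)
  kecxgbzcnk → kecxgbzncnk (ins n @8)
  kecxgbzncnk → kecxgbzncnh (sub k→h @11)
Edit distance = 5.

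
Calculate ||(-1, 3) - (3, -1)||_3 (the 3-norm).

(Σ|x_i - y_i|^3)^(1/3) = (|-1 - 3|^3 + |3 - (-1)|^3)^(1/3)
= (4^3 + 4^3)^(1/3) = (64 + 64)^(1/3) = (128)^(1/3) ≈ 5.0397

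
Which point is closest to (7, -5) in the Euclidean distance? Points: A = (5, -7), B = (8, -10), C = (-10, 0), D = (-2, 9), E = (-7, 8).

Distances: d(A) ≈ 2.8284, d(B) ≈ 5.099, d(C) ≈ 17.72, d(D) ≈ 16.6433, d(E) ≈ 19.105. Nearest: A = (5, -7) with distance 2.8284.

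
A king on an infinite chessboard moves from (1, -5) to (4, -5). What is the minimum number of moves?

max(|x_i - y_i|) = max(|1 - 4|, |-5 - (-5)|) = max(3, 0) = 3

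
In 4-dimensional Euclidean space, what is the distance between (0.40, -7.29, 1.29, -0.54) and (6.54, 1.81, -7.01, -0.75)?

√(Σ(x_i - y_i)²) = √((0.4 - 6.54)² + (-7.29 - 1.81)² + (1.29 - (-7.01))² + (-0.54 - (-0.75))²)
= √((-6.14)² + (-9.1)² + 8.3² + 0.21²) = √(37.6996 + 82.81 + 68.89 + 0.0441) = √189.4437 ≈ 13.7639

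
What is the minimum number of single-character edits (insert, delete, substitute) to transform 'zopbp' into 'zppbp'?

Let D[i][j] be the edit distance between the first i characters of 'zopbp' and the first j characters of 'zppbp', with D[i][0] = i, D[0][j] = j, and D[i][j] = D[i-1][j-1] if the characters match, else 1 + min(D[i-1][j], D[i][j-1], D[i-1][j-1]). Filling the table (rows: prefixes of 'zopbp', columns: prefixes of 'zppbp'):
     ε  z  p  p  b  p
  ε  0  1  2  3  4  5
  z  1  0  1  2  3  4
  o  2  1  1  2  3  4
  p  3  2  1  1  2  3
  b  4  3  2  2  1  2
  p  5  4  3  2  2  1
The bottom-right entry gives D[5][5] = 1, so no sequence of fewer than 1 edit works. Backtracking through the table gives one optimal edit sequence (1 edit):
  zopbp → zppbp (sub o→p @2)
Edit distance = 1.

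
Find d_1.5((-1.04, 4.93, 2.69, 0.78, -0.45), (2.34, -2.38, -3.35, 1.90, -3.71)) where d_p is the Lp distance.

(Σ|x_i - y_i|^1.5)^(1/1.5) = (|-1.04 - 2.34|^1.5 + |4.93 - (-2.38)|^1.5 + |2.69 - (-3.35)|^1.5 + |0.78 - 1.9|^1.5 + |-0.45 - (-3.71)|^1.5)^(1/1.5)
= (3.38^1.5 + 7.31^1.5 + 6.04^1.5 + 1.12^1.5 + 3.26^1.5)^(1/1.5) ≈ (6.2141 + 19.7641 + 14.8442 + 1.1853 + 5.8861)^(1/1.5) = (47.8938)^(1/1.5) ≈ 13.1882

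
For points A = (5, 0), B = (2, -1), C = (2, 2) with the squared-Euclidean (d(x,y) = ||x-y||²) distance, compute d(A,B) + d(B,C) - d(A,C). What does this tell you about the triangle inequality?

d(A,B) = 3² + 1² = 10, d(B,C) = 0² + 3² = 9, d(A,C) = 3² + 2² = 13.
d(A,B) + d(B,C) - d(A,C) = 10 + 9 - 13 = 19 - 13 = 6. This is ≥ 0, so the triangle inequality holds for these points.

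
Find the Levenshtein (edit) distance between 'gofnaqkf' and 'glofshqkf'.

Let D[i][j] be the edit distance between the first i characters of 'gofnaqkf' and the first j characters of 'glofshqkf', with D[i][0] = i, D[0][j] = j, and D[i][j] = D[i-1][j-1] if the characters match, else 1 + min(D[i-1][j], D[i][j-1], D[i-1][j-1]). Filling the table (rows: prefixes of 'gofnaqkf', columns: prefixes of 'glofshqkf'):
     ε  g  l  o  f  s  h  q  k  f
  ε  0  1  2  3  4  5  6  7  8  9
  g  1  0  1  2  3  4  5  6  7  8
  o  2  1  1  1  2  3  4  5  6  7
  f  3  2  2  2  1  2  3  4  5  6
  n  4  3  3  3  2  2  3  4  5  6
  a  5  4  4  4  3  3  3  4  5  6
  q  6  5  5  5  4  4  4  3  4  5
  k  7  6  6  6  5  5  5  4  3  4
  f  8  7  7  7  6  6  6  5  4  3
The bottom-right entry gives D[8][9] = 3, so no sequence of fewer than 3 edits works. Backtracking through the table gives one optimal edit sequence (3 edits):
  gofnaqkf → glofnaqkf (ins l @2)
  glofnaqkf → glofsaqkf (sub n→s @5)
  glofsaqkf → glofshqkf (sub a→h @6)
Edit distance = 3.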